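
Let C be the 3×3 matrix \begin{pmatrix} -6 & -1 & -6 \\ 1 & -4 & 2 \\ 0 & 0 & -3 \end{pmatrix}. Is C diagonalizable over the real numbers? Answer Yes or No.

Characteristic polynomial: p(λ) = λ^3 + 13λ^2 + 55λ + 75 = (λ + 3)(λ + 5)^2.
λ = -5 has algebraic multiplicity 2; rank(C + 5I) = 2, so geometric multiplicity = 1.
Geometric multiplicity < algebraic multiplicity, so C is not diagonalizable.

No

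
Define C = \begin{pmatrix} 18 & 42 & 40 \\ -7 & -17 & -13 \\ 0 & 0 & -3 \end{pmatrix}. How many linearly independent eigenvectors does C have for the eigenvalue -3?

C + 3I = [[21, 42, 40], [-7, -14, -13], [0, 0, 0]].
This matrix has rank 2, so its null space has dimension 3 − 2 = 1.

1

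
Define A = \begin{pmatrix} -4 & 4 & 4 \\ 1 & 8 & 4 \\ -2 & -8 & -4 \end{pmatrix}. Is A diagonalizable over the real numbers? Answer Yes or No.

Characteristic polynomial: p(r) = r^3 - 12r - 16 = (r - 4)(r + 2)^2.
r = -2 has algebraic multiplicity 2; rank(A + 2I) = 2, so geometric multiplicity = 1.
Geometric multiplicity < algebraic multiplicity, so A is not diagonalizable.

No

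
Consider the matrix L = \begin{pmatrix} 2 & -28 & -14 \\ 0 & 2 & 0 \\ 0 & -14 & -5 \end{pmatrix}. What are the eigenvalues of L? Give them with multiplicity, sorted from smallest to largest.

-5, 2, 2

Characteristic polynomial: p(λ) = λ^3 + λ^2 - 16λ + 20 = (λ - 2)^2(λ + 5).
Roots (with multiplicity): -5, 2, 2.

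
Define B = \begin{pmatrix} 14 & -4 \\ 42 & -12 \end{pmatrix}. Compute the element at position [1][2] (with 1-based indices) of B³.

Characteristic polynomial: t^2 - 2t = t(t - 2), so the eigenvalues are 0, 2.
t=2: eigenvector (1, 3).
t=0: eigenvector (2, 7).
P = [[1, 2], [3, 7]], D = diag(2, 0), P⁻¹ = [[7, -2], [-3, 1]].
B³ = P·diag(8, 0)·P⁻¹ = [[56, -16], [168, -48]].
The requested entry is -16.

-16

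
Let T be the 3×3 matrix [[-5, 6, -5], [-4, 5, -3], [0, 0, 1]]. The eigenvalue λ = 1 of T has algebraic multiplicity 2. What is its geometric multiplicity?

1

T − 1I = [[-6, 6, -5], [-4, 4, -3], [0, 0, 0]].
This matrix has rank 2, so its null space has dimension 3 − 2 = 1.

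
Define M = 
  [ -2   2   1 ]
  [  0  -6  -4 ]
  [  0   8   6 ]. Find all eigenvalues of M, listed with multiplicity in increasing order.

Characteristic polynomial: p(t) = t^3 + 2t^2 - 4t - 8 = (t - 2)(t + 2)^2.
Roots (with multiplicity): -2, -2, 2.

-2, -2, 2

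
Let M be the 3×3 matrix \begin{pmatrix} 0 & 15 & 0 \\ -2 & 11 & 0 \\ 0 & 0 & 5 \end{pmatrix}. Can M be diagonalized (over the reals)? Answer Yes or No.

Yes

Characteristic polynomial: p(s) = s^3 - 16s^2 + 85s - 150 = (s - 6)(s - 5)^2.
s = 5 has algebraic multiplicity 2; rank(M − 5I) = 1, so geometric multiplicity = 2.
Every eigenvalue has geometric = algebraic multiplicity, so M is diagonalizable.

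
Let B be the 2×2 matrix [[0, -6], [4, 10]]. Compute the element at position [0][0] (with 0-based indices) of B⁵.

Characteristic polynomial: λ^2 - 10λ + 24 = (λ - 6)(λ - 4), so the eigenvalues are 4, 6.
λ=4: eigenvector (3, -2).
λ=6: eigenvector (1, -1).
P = [[3, 1], [-2, -1]], D = diag(4, 6), P⁻¹ = [[1, 1], [-2, -3]].
B⁵ = P·diag(1024, 7776)·P⁻¹ = [[-12480, -20256], [13504, 21280]].
The requested entry is -12480.

-12480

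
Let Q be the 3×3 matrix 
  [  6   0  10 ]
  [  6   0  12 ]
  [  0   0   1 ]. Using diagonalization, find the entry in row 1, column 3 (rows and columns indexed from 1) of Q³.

Characteristic polynomial: r^3 - 7r^2 + 6r = r(r - 6)(r - 1), so the eigenvalues are 0, 1, 6.
r=0: eigenvector (0, 1, 0).
r=6: eigenvector (1, 1, 0).
r=1: eigenvector (-2, 0, 1).
P = [[0, 1, -2], [1, 1, 0], [0, 0, 1]], D = diag(0, 6, 1), P⁻¹ = [[-1, 1, -2], [1, 0, 2], [0, 0, 1]].
Q³ = P·diag(0, 216, 1)·P⁻¹ = [[216, 0, 430], [216, 0, 432], [0, 0, 1]].
The requested entry is 430.

430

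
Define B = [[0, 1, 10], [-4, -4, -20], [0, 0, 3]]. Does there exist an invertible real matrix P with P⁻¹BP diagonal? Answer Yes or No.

No

Characteristic polynomial: p(r) = r^3 + r^2 - 8r - 12 = (r - 3)(r + 2)^2.
r = -2 has algebraic multiplicity 2; rank(B + 2I) = 2, so geometric multiplicity = 1.
Geometric multiplicity < algebraic multiplicity, so B is not diagonalizable.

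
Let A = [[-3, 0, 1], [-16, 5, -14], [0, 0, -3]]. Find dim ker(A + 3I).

1

A + 3I = [[0, 0, 1], [-16, 8, -14], [0, 0, 0]].
This matrix has rank 2, so its null space has dimension 3 − 2 = 1.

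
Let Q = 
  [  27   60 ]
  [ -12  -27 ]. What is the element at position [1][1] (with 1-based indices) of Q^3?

Characteristic polynomial: s^2 - 9 = (s - 3)(s + 3), so the eigenvalues are -3, 3.
s=3: eigenvector (-5, 2).
s=-3: eigenvector (2, -1).
P = [[-5, 2], [2, -1]], D = diag(3, -3), P⁻¹ = [[-1, -2], [-2, -5]].
Q³ = P·diag(27, -27)·P⁻¹ = [[243, 540], [-108, -243]].
The requested entry is 243.

243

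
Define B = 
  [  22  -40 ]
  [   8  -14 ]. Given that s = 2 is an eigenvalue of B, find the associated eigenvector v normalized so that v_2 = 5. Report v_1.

B − 2I = [[20, -40], [8, -16]].
Solving (B − 2I)v = 0 gives the eigenspace spanned by (10, 5).
With v_2 = 5, v = (10, 5), so v_1 = 10.

10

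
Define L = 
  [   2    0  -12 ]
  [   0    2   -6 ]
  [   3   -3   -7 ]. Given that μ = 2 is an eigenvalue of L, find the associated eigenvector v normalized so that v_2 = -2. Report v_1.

-2

L − 2I = [[0, 0, -12], [0, 0, -6], [3, -3, -9]].
Solving (L − 2I)v = 0 gives the eigenspace spanned by (-2, -2, 0).
With v_2 = -2, v = (-2, -2, 0), so v_1 = -2.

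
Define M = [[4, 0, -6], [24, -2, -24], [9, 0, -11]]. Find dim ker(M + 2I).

2

M + 2I = [[6, 0, -6], [24, 0, -24], [9, 0, -9]].
This matrix has rank 1, so its null space has dimension 3 − 1 = 2.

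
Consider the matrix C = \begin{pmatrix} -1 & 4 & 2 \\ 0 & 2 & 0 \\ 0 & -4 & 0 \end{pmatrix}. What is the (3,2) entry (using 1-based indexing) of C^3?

-16

Characteristic polynomial: r^3 - r^2 - 2r = r(r - 2)(r + 1), so the eigenvalues are -1, 0, 2.
r=-1: eigenvector (1, 0, 0).
r=2: eigenvector (0, 1, -2).
r=0: eigenvector (2, 0, 1).
P = [[1, 0, 2], [0, 1, 0], [0, -2, 1]], D = diag(-1, 2, 0), P⁻¹ = [[1, -4, -2], [0, 1, 0], [0, 2, 1]].
C³ = P·diag(-1, 8, 0)·P⁻¹ = [[-1, 4, 2], [0, 8, 0], [0, -16, 0]].
The requested entry is -16.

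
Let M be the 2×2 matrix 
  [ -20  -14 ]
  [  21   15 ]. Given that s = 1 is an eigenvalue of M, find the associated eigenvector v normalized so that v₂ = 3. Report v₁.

-2

M − 1I = [[-21, -14], [21, 14]].
Solving (M − 1I)v = 0 gives the eigenspace spanned by (-2, 3).
With v₂ = 3, v = (-2, 3), so v₁ = -2.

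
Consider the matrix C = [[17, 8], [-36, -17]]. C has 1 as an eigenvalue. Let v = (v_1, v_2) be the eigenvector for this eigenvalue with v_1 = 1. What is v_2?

C − 1I = [[16, 8], [-36, -18]].
Solving (C − 1I)v = 0 gives the eigenspace spanned by (1, -2).
With v_1 = 1, v = (1, -2), so v_2 = -2.

-2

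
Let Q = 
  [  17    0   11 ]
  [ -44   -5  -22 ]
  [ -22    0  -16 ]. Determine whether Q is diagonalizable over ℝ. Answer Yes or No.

Characteristic polynomial: p(μ) = μ^3 + 4μ^2 - 35μ - 150 = (μ - 6)(μ + 5)^2.
μ = -5 has algebraic multiplicity 2; rank(Q + 5I) = 1, so geometric multiplicity = 2.
Every eigenvalue has geometric = algebraic multiplicity, so Q is diagonalizable.

Yes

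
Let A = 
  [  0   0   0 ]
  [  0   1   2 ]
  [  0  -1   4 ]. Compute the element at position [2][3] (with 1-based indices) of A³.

Characteristic polynomial: s^3 - 5s^2 + 6s = s(s - 3)(s - 2), so the eigenvalues are 0, 2, 3.
s=0: eigenvector (1, 0, 0).
s=3: eigenvector (0, 1, 1).
s=2: eigenvector (0, -2, -1).
P = [[1, 0, 0], [0, 1, -2], [0, 1, -1]], D = diag(0, 3, 2), P⁻¹ = [[1, 0, 0], [0, -1, 2], [0, -1, 1]].
A³ = P·diag(0, 27, 8)·P⁻¹ = [[0, 0, 0], [0, -11, 38], [0, -19, 46]].
The requested entry is 38.

38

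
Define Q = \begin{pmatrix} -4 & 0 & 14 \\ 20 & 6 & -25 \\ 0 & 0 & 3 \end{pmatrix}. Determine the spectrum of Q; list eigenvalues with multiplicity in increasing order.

-4, 3, 6

Characteristic polynomial: p(λ) = λ^3 - 5λ^2 - 18λ + 72 = (λ - 6)(λ - 3)(λ + 4).
Roots (with multiplicity): -4, 3, 6.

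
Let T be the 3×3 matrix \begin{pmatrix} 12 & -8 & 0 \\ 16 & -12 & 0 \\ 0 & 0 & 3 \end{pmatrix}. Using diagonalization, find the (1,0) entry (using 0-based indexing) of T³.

256

Characteristic polynomial: λ^3 - 3λ^2 - 16λ + 48 = (λ - 4)(λ - 3)(λ + 4), so the eigenvalues are -4, 3, 4.
λ=-4: eigenvector (1, 2, 0).
λ=4: eigenvector (-1, -1, 0).
λ=3: eigenvector (0, 0, 1).
P = [[1, -1, 0], [2, -1, 0], [0, 0, 1]], D = diag(-4, 4, 3), P⁻¹ = [[-1, 1, 0], [-2, 1, 0], [0, 0, 1]].
T³ = P·diag(-64, 64, 27)·P⁻¹ = [[192, -128, 0], [256, -192, 0], [0, 0, 27]].
The requested entry is 256.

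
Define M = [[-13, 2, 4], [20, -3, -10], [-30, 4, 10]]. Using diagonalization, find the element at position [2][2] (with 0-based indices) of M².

Characteristic polynomial: λ^3 + 6λ^2 - λ - 30 = (λ - 2)(λ + 3)(λ + 5), so the eigenvalues are -5, -3, 2.
λ=-3: eigenvector (1, 1, 2).
λ=-5: eigenvector (-1, 0, -2).
λ=2: eigenvector (0, -2, 1).
P = [[1, -1, 0], [1, 0, -2], [2, -2, 1]], D = diag(-3, -5, 2), P⁻¹ = [[-4, 1, 2], [-5, 1, 2], [-2, 0, 1]].
M² = P·diag(9, 25, 4)·P⁻¹ = [[89, -16, -32], [-20, 9, 10], [170, -32, -60]].
The requested entry is -60.

-60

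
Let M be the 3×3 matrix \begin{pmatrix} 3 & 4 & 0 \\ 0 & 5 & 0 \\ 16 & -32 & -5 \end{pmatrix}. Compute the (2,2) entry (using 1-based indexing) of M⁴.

625

Characteristic polynomial: s^3 - 3s^2 - 25s + 75 = (s - 5)(s - 3)(s + 5), so the eigenvalues are -5, 3, 5.
s=3: eigenvector (1, 0, 2).
s=-5: eigenvector (0, 0, 1).
s=5: eigenvector (2, 1, 0).
P = [[1, 0, 2], [0, 0, 1], [2, 1, 0]], D = diag(3, -5, 5), P⁻¹ = [[1, -2, 0], [-2, 4, 1], [0, 1, 0]].
M⁴ = P·diag(81, 625, 625)·P⁻¹ = [[81, 1088, 0], [0, 625, 0], [-1088, 2176, 625]].
The requested entry is 625.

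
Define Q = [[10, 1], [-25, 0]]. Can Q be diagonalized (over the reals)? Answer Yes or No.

No

Characteristic polynomial: p(μ) = μ^2 - 10μ + 25 = (μ - 5)^2.
μ = 5 has algebraic multiplicity 2; rank(Q − 5I) = 1, so geometric multiplicity = 1.
Geometric multiplicity < algebraic multiplicity, so Q is not diagonalizable.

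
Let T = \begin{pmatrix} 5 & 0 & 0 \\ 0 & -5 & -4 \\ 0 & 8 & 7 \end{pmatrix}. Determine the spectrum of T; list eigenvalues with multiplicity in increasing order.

Characteristic polynomial: p(s) = s^3 - 7s^2 + 7s + 15 = (s - 5)(s - 3)(s + 1).
Roots (with multiplicity): -1, 3, 5.

-1, 3, 5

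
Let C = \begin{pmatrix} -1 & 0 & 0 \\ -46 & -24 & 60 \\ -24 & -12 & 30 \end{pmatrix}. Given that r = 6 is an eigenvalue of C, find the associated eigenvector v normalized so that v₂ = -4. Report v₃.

C − 6I = [[-7, 0, 0], [-46, -30, 60], [-24, -12, 24]].
Solving (C − 6I)v = 0 gives the eigenspace spanned by (0, -4, -2).
With v₂ = -4, v = (0, -4, -2), so v₃ = -2.

-2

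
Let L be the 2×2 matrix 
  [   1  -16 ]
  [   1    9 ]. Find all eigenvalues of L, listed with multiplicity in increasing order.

5, 5

Characteristic polynomial: p(μ) = μ^2 - 10μ + 25 = (μ - 5)^2.
Roots (with multiplicity): 5, 5.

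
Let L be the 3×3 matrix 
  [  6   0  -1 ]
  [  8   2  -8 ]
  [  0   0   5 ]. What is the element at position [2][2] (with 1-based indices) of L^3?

8

Characteristic polynomial: t^3 - 13t^2 + 52t - 60 = (t - 6)(t - 5)(t - 2), so the eigenvalues are 2, 5, 6.
t=6: eigenvector (1, 2, 0).
t=2: eigenvector (0, 1, 0).
t=5: eigenvector (1, 0, 1).
P = [[1, 0, 1], [2, 1, 0], [0, 0, 1]], D = diag(6, 2, 5), P⁻¹ = [[1, 0, -1], [-2, 1, 2], [0, 0, 1]].
L³ = P·diag(216, 8, 125)·P⁻¹ = [[216, 0, -91], [416, 8, -416], [0, 0, 125]].
The requested entry is 8.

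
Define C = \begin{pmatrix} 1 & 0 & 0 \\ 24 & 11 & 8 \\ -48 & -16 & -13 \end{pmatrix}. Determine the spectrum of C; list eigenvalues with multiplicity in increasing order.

-5, 1, 3

Characteristic polynomial: p(t) = t^3 + t^2 - 17t + 15 = (t - 3)(t - 1)(t + 5).
Roots (with multiplicity): -5, 1, 3.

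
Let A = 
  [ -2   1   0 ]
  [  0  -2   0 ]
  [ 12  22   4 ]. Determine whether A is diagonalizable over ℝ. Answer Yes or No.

No

Characteristic polynomial: p(s) = s^3 - 12s - 16 = (s - 4)(s + 2)^2.
s = -2 has algebraic multiplicity 2; rank(A + 2I) = 2, so geometric multiplicity = 1.
Geometric multiplicity < algebraic multiplicity, so A is not diagonalizable.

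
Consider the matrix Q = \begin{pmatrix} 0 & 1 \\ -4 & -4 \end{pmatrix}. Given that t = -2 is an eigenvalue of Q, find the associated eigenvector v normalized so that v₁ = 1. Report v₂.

Q + 2I = [[2, 1], [-4, -2]].
Solving (Q + 2I)v = 0 gives the eigenspace spanned by (1, -2).
With v₁ = 1, v = (1, -2), so v₂ = -2.

-2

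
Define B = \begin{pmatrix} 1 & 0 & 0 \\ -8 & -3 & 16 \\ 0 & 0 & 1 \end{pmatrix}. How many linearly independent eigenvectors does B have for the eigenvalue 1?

2

B − 1I = [[0, 0, 0], [-8, -4, 16], [0, 0, 0]].
This matrix has rank 1, so its null space has dimension 3 − 1 = 2.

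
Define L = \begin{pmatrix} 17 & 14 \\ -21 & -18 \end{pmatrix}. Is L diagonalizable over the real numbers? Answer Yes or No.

Characteristic polynomial: p(r) = r^2 + r - 12 = (r - 3)(r + 4).
All 2 eigenvalues are distinct, so L is diagonalizable.

Yes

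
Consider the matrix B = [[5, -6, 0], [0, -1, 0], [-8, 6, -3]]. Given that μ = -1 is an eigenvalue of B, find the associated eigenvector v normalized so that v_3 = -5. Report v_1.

B + 1I = [[6, -6, 0], [0, 0, 0], [-8, 6, -2]].
Solving (B + 1I)v = 0 gives the eigenspace spanned by (5, 5, -5).
With v_3 = -5, v = (5, 5, -5), so v_1 = 5.

5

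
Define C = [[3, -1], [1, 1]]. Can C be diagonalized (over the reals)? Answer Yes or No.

No

Characteristic polynomial: p(μ) = μ^2 - 4μ + 4 = (μ - 2)^2.
μ = 2 has algebraic multiplicity 2; rank(C − 2I) = 1, so geometric multiplicity = 1.
Geometric multiplicity < algebraic multiplicity, so C is not diagonalizable.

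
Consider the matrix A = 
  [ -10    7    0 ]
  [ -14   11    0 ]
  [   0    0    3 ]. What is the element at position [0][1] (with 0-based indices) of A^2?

7

Characteristic polynomial: μ^3 - 4μ^2 - 9μ + 36 = (μ - 4)(μ - 3)(μ + 3), so the eigenvalues are -3, 3, 4.
μ=-3: eigenvector (-1, -1, 0).
μ=4: eigenvector (1, 2, 0).
μ=3: eigenvector (0, 0, 1).
P = [[-1, 1, 0], [-1, 2, 0], [0, 0, 1]], D = diag(-3, 4, 3), P⁻¹ = [[-2, 1, 0], [-1, 1, 0], [0, 0, 1]].
A² = P·diag(9, 16, 9)·P⁻¹ = [[2, 7, 0], [-14, 23, 0], [0, 0, 9]].
The requested entry is 7.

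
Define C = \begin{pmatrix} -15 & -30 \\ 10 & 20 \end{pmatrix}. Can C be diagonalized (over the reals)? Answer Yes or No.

Yes

Characteristic polynomial: p(μ) = μ^2 - 5μ = μ(μ - 5).
All 2 eigenvalues are distinct, so C is diagonalizable.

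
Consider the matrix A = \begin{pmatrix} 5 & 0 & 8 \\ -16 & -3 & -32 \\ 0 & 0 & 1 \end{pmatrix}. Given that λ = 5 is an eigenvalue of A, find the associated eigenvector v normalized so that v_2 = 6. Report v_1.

-3

A − 5I = [[0, 0, 8], [-16, -8, -32], [0, 0, -4]].
Solving (A − 5I)v = 0 gives the eigenspace spanned by (-3, 6, 0).
With v_2 = 6, v = (-3, 6, 0), so v_1 = -3.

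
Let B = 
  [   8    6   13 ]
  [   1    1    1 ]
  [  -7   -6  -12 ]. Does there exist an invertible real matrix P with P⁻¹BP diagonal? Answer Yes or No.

No

Characteristic polynomial: p(r) = r^3 + 3r^2 - 9r + 5 = (r - 1)^2(r + 5).
r = 1 has algebraic multiplicity 2; rank(B − 1I) = 2, so geometric multiplicity = 1.
Geometric multiplicity < algebraic multiplicity, so B is not diagonalizable.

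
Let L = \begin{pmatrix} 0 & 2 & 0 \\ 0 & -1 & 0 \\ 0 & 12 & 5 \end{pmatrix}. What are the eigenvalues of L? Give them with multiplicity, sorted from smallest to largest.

Characteristic polynomial: p(μ) = μ^3 - 4μ^2 - 5μ = μ(μ - 5)(μ + 1).
Roots (with multiplicity): -1, 0, 5.

-1, 0, 5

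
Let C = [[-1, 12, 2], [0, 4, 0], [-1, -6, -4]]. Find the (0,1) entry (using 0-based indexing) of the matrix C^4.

Characteristic polynomial: λ^3 + λ^2 - 14λ - 24 = (λ - 4)(λ + 2)(λ + 3), so the eigenvalues are -3, -2, 4.
λ=-3: eigenvector (1, 0, -1).
λ=4: eigenvector (2, 1, -1).
λ=-2: eigenvector (2, 0, -1).
P = [[1, 2, 2], [0, 1, 0], [-1, -1, -1]], D = diag(-3, 4, -2), P⁻¹ = [[-1, 0, -2], [0, 1, 0], [1, -1, 1]].
C⁴ = P·diag(81, 256, 16)·P⁻¹ = [[-49, 480, -130], [0, 256, 0], [65, -240, 146]].
The requested entry is 480.

480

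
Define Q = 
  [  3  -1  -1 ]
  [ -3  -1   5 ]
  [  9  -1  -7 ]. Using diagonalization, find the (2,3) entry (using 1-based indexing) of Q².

Characteristic polynomial: t^3 + 5t^2 - 6t = t(t - 1)(t + 6), so the eigenvalues are -6, 0, 1.
t=-6: eigenvector (0, 1, -1).
t=1: eigenvector (-1, -1, -1).
t=0: eigenvector (1, 2, 1).
P = [[0, -1, 1], [1, -1, 2], [-1, -1, 1]], D = diag(-6, 1, 0), P⁻¹ = [[1, 0, -1], [-3, 1, 1], [-2, 1, 1]].
Q² = P·diag(36, 1, 0)·P⁻¹ = [[3, -1, -1], [39, -1, -37], [-33, -1, 35]].
The requested entry is -37.

-37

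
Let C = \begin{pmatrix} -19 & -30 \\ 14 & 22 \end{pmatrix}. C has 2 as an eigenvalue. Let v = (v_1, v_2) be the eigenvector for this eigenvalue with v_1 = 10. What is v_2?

-7

C − 2I = [[-21, -30], [14, 20]].
Solving (C − 2I)v = 0 gives the eigenspace spanned by (10, -7).
With v_1 = 10, v = (10, -7), so v_2 = -7.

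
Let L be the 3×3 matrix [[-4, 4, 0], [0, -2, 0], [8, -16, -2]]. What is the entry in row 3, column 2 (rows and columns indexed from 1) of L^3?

-448

Characteristic polynomial: λ^3 + 8λ^2 + 20λ + 16 = (λ + 2)^2(λ + 4), so the eigenvalues are -4, -2, -2.
λ=-2: eigenvector (2, 1, -2).
λ=-4: eigenvector (1, 0, -4).
λ=-2: eigenvector (0, 0, 1).
P = [[2, 1, 0], [1, 0, 0], [-2, -4, 1]], D = diag(-2, -4, -2), P⁻¹ = [[0, 1, 0], [1, -2, 0], [4, -6, 1]].
L³ = P·diag(-8, -64, -8)·P⁻¹ = [[-64, 112, 0], [0, -8, 0], [224, -448, -8]].
The requested entry is -448.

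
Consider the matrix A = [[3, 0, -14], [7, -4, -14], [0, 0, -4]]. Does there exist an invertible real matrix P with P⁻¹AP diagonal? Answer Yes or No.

Yes

Characteristic polynomial: p(μ) = μ^3 + 5μ^2 - 8μ - 48 = (μ - 3)(μ + 4)^2.
μ = -4 has algebraic multiplicity 2; rank(A + 4I) = 1, so geometric multiplicity = 2.
Every eigenvalue has geometric = algebraic multiplicity, so A is diagonalizable.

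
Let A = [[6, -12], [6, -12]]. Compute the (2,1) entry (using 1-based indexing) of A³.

216

Characteristic polynomial: λ^2 + 6λ = λ(λ + 6), so the eigenvalues are -6, 0.
λ=-6: eigenvector (1, 1).
λ=0: eigenvector (2, 1).
P = [[1, 2], [1, 1]], D = diag(-6, 0), P⁻¹ = [[-1, 2], [1, -1]].
A³ = P·diag(-216, 0)·P⁻¹ = [[216, -432], [216, -432]].
The requested entry is 216.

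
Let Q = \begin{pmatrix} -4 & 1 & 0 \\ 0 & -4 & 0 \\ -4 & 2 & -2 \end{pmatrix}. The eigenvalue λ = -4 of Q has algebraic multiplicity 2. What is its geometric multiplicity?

Q + 4I = [[0, 1, 0], [0, 0, 0], [-4, 2, 2]].
This matrix has rank 2, so its null space has dimension 3 − 2 = 1.

1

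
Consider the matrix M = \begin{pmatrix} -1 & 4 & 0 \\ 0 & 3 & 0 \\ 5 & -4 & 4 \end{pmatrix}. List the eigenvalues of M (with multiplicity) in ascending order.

Characteristic polynomial: p(μ) = μ^3 - 6μ^2 + 5μ + 12 = (μ - 4)(μ - 3)(μ + 1).
Roots (with multiplicity): -1, 3, 4.

-1, 3, 4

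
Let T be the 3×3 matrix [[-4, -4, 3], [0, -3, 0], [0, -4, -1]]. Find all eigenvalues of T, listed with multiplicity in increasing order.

Characteristic polynomial: p(r) = r^3 + 8r^2 + 19r + 12 = (r + 1)(r + 3)(r + 4).
Roots (with multiplicity): -4, -3, -1.

-4, -3, -1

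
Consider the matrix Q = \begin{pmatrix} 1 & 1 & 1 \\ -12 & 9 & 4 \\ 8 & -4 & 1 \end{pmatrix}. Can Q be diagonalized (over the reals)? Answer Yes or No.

Characteristic polynomial: p(λ) = λ^3 - 11λ^2 + 39λ - 45 = (λ - 5)(λ - 3)^2.
λ = 3 has algebraic multiplicity 2; rank(Q − 3I) = 2, so geometric multiplicity = 1.
Geometric multiplicity < algebraic multiplicity, so Q is not diagonalizable.

No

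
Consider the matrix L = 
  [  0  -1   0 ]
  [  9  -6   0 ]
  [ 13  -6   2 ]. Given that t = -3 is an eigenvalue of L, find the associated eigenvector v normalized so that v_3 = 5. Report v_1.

L + 3I = [[3, -1, 0], [9, -3, 0], [13, -6, 5]].
Solving (L + 3I)v = 0 gives the eigenspace spanned by (5, 15, 5).
With v_3 = 5, v = (5, 15, 5), so v_1 = 5.

5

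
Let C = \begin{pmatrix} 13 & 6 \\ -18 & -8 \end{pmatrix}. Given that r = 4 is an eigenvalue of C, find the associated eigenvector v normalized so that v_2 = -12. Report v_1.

8

C − 4I = [[9, 6], [-18, -12]].
Solving (C − 4I)v = 0 gives the eigenspace spanned by (8, -12).
With v_2 = -12, v = (8, -12), so v_1 = 8.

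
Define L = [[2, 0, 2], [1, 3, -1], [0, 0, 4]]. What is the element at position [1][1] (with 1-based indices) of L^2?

Characteristic polynomial: s^3 - 9s^2 + 26s - 24 = (s - 4)(s - 3)(s - 2), so the eigenvalues are 2, 3, 4.
s=2: eigenvector (1, -1, 0).
s=3: eigenvector (0, 1, 0).
s=4: eigenvector (1, 0, 1).
P = [[1, 0, 1], [-1, 1, 0], [0, 0, 1]], D = diag(2, 3, 4), P⁻¹ = [[1, 0, -1], [1, 1, -1], [0, 0, 1]].
L² = P·diag(4, 9, 16)·P⁻¹ = [[4, 0, 12], [5, 9, -5], [0, 0, 16]].
The requested entry is 4.

4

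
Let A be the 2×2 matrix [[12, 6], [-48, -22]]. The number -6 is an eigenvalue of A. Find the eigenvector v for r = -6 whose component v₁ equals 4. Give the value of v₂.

-12

A + 6I = [[18, 6], [-48, -16]].
Solving (A + 6I)v = 0 gives the eigenspace spanned by (4, -12).
With v₁ = 4, v = (4, -12), so v₂ = -12.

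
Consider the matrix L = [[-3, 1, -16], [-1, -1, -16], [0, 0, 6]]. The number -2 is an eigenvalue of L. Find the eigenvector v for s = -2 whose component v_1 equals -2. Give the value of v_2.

-2

L + 2I = [[-1, 1, -16], [-1, 1, -16], [0, 0, 8]].
Solving (L + 2I)v = 0 gives the eigenspace spanned by (-2, -2, 0).
With v_1 = -2, v = (-2, -2, 0), so v_2 = -2.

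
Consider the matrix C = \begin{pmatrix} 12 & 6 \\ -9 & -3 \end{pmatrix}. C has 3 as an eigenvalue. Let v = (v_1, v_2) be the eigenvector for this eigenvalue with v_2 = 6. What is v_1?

-4

C − 3I = [[9, 6], [-9, -6]].
Solving (C − 3I)v = 0 gives the eigenspace spanned by (-4, 6).
With v_2 = 6, v = (-4, 6), so v_1 = -4.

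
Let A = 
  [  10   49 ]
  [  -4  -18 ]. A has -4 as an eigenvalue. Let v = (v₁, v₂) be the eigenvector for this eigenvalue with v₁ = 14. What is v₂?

-4

A + 4I = [[14, 49], [-4, -14]].
Solving (A + 4I)v = 0 gives the eigenspace spanned by (14, -4).
With v₁ = 14, v = (14, -4), so v₂ = -4.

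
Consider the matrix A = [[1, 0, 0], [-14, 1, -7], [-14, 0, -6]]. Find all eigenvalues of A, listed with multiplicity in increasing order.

Characteristic polynomial: p(t) = t^3 + 4t^2 - 11t + 6 = (t - 1)^2(t + 6).
Roots (with multiplicity): -6, 1, 1.

-6, 1, 1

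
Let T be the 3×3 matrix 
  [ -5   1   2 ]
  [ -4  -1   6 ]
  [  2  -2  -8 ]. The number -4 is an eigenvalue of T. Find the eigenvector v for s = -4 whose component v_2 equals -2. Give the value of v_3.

T + 4I = [[-1, 1, 2], [-4, 3, 6], [2, -2, -4]].
Solving (T + 4I)v = 0 gives the eigenspace spanned by (0, -2, 1).
With v_2 = -2, v = (0, -2, 1), so v_3 = 1.

1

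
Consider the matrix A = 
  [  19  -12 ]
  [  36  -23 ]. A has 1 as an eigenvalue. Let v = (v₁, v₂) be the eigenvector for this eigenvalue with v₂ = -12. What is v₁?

-8

A − 1I = [[18, -12], [36, -24]].
Solving (A − 1I)v = 0 gives the eigenspace spanned by (-8, -12).
With v₂ = -12, v = (-8, -12), so v₁ = -8.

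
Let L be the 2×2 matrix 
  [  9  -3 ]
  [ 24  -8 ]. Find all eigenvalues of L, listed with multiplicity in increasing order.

0, 1

Characteristic polynomial: p(r) = r^2 - r = r(r - 1).
Roots (with multiplicity): 0, 1.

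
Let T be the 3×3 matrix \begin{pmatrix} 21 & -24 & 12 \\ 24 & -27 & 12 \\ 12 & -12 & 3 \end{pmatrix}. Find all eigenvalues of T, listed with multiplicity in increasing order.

-3, -3, 3

Characteristic polynomial: p(μ) = μ^3 + 3μ^2 - 9μ - 27 = (μ - 3)(μ + 3)^2.
Roots (with multiplicity): -3, -3, 3.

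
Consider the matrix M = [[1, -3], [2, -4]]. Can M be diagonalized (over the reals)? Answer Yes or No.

Characteristic polynomial: p(μ) = μ^2 + 3μ + 2 = (μ + 1)(μ + 2).
All 2 eigenvalues are distinct, so M is diagonalizable.

Yes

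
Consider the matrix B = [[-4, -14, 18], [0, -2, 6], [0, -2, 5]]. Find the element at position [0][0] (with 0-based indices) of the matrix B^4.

Characteristic polynomial: s^3 + s^2 - 10s + 8 = (s - 2)(s - 1)(s + 4), so the eigenvalues are -4, 1, 2.
s=2: eigenvector (1, -3, -2).
s=-4: eigenvector (1, 0, 0).
s=1: eigenvector (-2, 2, 1).
P = [[1, 1, -2], [-3, 0, 2], [-2, 0, 1]], D = diag(2, -4, 1), P⁻¹ = [[0, 1, -2], [1, 3, -4], [0, 2, -3]].
B⁴ = P·diag(16, 256, 1)·P⁻¹ = [[256, 780, -1050], [0, -44, 90], [0, -30, 61]].
The requested entry is 256.

256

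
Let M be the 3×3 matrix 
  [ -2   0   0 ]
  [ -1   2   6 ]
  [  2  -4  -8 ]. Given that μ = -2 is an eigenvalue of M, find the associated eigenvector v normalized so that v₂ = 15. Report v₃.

M + 2I = [[0, 0, 0], [-1, 4, 6], [2, -4, -6]].
Solving (M + 2I)v = 0 gives the eigenspace spanned by (0, 15, -10).
With v₂ = 15, v = (0, 15, -10), so v₃ = -10.

-10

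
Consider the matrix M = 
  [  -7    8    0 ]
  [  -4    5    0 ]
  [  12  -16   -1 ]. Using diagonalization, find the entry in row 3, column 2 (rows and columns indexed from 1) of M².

Characteristic polynomial: λ^3 + 3λ^2 - λ - 3 = (λ - 1)(λ + 1)(λ + 3), so the eigenvalues are -3, -1, 1.
λ=-1: eigenvector (0, 0, 1).
λ=-3: eigenvector (2, 1, -4).
λ=1: eigenvector (-1, -1, 2).
P = [[0, 2, -1], [0, 1, -1], [1, -4, 2]], D = diag(-1, -3, 1), P⁻¹ = [[2, 0, 1], [1, -1, 0], [1, -2, 0]].
M² = P·diag(1, 9, 1)·P⁻¹ = [[17, -16, 0], [8, -7, 0], [-32, 32, 1]].
The requested entry is 32.

32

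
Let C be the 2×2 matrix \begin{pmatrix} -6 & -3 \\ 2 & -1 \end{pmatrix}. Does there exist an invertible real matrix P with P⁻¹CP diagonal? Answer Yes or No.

Yes

Characteristic polynomial: p(s) = s^2 + 7s + 12 = (s + 3)(s + 4).
All 2 eigenvalues are distinct, so C is diagonalizable.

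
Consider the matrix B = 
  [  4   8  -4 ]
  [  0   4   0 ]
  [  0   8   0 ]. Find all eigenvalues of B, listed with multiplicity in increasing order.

Characteristic polynomial: p(t) = t^3 - 8t^2 + 16t = t(t - 4)^2.
Roots (with multiplicity): 0, 4, 4.

0, 4, 4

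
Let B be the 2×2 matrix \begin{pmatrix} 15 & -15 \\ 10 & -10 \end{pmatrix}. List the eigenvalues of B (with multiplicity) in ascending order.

0, 5

Characteristic polynomial: p(μ) = μ^2 - 5μ = μ(μ - 5).
Roots (with multiplicity): 0, 5.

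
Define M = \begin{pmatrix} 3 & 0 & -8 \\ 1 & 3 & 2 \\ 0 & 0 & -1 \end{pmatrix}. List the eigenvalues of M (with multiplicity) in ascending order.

Characteristic polynomial: p(r) = r^3 - 5r^2 + 3r + 9 = (r - 3)^2(r + 1).
Roots (with multiplicity): -1, 3, 3.

-1, 3, 3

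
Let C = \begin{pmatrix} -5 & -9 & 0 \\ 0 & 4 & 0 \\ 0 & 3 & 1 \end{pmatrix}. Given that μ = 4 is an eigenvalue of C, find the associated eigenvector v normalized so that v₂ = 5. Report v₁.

-5

C − 4I = [[-9, -9, 0], [0, 0, 0], [0, 3, -3]].
Solving (C − 4I)v = 0 gives the eigenspace spanned by (-5, 5, 5).
With v₂ = 5, v = (-5, 5, 5), so v₁ = -5.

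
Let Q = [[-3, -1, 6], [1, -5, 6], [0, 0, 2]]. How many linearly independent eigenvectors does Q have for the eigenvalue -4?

1

Q + 4I = [[1, -1, 6], [1, -1, 6], [0, 0, 6]].
This matrix has rank 2, so its null space has dimension 3 − 2 = 1.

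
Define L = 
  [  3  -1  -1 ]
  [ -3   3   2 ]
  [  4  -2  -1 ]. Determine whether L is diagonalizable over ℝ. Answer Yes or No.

Characteristic polynomial: p(λ) = λ^3 - 5λ^2 + 8λ - 4 = (λ - 2)^2(λ - 1).
λ = 2 has algebraic multiplicity 2; rank(L − 2I) = 2, so geometric multiplicity = 1.
Geometric multiplicity < algebraic multiplicity, so L is not diagonalizable.

No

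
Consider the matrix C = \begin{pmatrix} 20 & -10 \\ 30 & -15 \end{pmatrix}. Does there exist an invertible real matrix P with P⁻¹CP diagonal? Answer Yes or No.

Yes

Characteristic polynomial: p(λ) = λ^2 - 5λ = λ(λ - 5).
All 2 eigenvalues are distinct, so C is diagonalizable.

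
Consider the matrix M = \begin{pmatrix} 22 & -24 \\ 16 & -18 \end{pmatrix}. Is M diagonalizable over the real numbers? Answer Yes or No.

Yes

Characteristic polynomial: p(λ) = λ^2 - 4λ - 12 = (λ - 6)(λ + 2).
All 2 eigenvalues are distinct, so M is diagonalizable.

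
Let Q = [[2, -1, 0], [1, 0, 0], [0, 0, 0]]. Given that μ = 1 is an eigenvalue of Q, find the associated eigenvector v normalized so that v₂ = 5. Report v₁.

5

Q − 1I = [[1, -1, 0], [1, -1, 0], [0, 0, -1]].
Solving (Q − 1I)v = 0 gives the eigenspace spanned by (5, 5, 0).
With v₂ = 5, v = (5, 5, 0), so v₁ = 5.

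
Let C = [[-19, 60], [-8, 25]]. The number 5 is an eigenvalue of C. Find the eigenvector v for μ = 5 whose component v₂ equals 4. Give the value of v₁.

10

C − 5I = [[-24, 60], [-8, 20]].
Solving (C − 5I)v = 0 gives the eigenspace spanned by (10, 4).
With v₂ = 4, v = (10, 4), so v₁ = 10.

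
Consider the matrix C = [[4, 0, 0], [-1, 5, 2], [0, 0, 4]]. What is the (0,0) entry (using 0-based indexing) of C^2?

16

Characteristic polynomial: s^3 - 13s^2 + 56s - 80 = (s - 5)(s - 4)^2, so the eigenvalues are 4, 4, 5.
s=4: eigenvector (1, 1, 0).
s=5: eigenvector (0, 1, 0).
s=4: eigenvector (-2, -4, 1).
P = [[1, 0, -2], [1, 1, -4], [0, 0, 1]], D = diag(4, 5, 4), P⁻¹ = [[1, 0, 2], [-1, 1, 2], [0, 0, 1]].
C² = P·diag(16, 25, 16)·P⁻¹ = [[16, 0, 0], [-9, 25, 18], [0, 0, 16]].
The requested entry is 16.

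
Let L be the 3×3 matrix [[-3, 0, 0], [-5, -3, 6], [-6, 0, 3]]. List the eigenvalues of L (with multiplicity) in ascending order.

Characteristic polynomial: p(r) = r^3 + 3r^2 - 9r - 27 = (r - 3)(r + 3)^2.
Roots (with multiplicity): -3, -3, 3.

-3, -3, 3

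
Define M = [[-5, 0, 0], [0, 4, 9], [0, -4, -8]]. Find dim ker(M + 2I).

1

M + 2I = [[-3, 0, 0], [0, 6, 9], [0, -4, -6]].
This matrix has rank 2, so its null space has dimension 3 − 2 = 1.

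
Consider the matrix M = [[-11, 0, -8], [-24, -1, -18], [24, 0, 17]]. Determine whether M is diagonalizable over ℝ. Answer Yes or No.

Characteristic polynomial: p(s) = s^3 - 5s^2 - s + 5 = (s - 5)(s - 1)(s + 1).
All 3 eigenvalues are distinct, so M is diagonalizable.

Yes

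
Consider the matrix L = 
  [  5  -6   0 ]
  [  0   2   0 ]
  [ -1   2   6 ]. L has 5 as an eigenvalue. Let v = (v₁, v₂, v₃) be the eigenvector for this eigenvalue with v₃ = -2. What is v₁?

L − 5I = [[0, -6, 0], [0, -3, 0], [-1, 2, 1]].
Solving (L − 5I)v = 0 gives the eigenspace spanned by (-2, 0, -2).
With v₃ = -2, v = (-2, 0, -2), so v₁ = -2.

-2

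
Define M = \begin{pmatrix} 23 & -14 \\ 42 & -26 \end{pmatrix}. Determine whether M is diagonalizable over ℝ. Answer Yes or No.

Yes

Characteristic polynomial: p(t) = t^2 + 3t - 10 = (t - 2)(t + 5).
All 2 eigenvalues are distinct, so M is diagonalizable.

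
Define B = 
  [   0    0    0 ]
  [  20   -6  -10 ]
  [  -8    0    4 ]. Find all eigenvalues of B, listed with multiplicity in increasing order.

Characteristic polynomial: p(λ) = λ^3 + 2λ^2 - 24λ = λ(λ - 4)(λ + 6).
Roots (with multiplicity): -6, 0, 4.

-6, 0, 4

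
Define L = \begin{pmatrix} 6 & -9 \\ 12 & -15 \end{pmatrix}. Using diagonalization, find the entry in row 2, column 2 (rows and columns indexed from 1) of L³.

Characteristic polynomial: λ^2 + 9λ + 18 = (λ + 3)(λ + 6), so the eigenvalues are -6, -3.
λ=-6: eigenvector (3, 4).
λ=-3: eigenvector (1, 1).
P = [[3, 1], [4, 1]], D = diag(-6, -3), P⁻¹ = [[-1, 1], [4, -3]].
L³ = P·diag(-216, -27)·P⁻¹ = [[540, -567], [756, -783]].
The requested entry is -783.

-783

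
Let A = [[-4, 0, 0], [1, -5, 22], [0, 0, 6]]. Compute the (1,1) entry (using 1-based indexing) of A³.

Characteristic polynomial: s^3 + 3s^2 - 34s - 120 = (s - 6)(s + 4)(s + 5), so the eigenvalues are -5, -4, 6.
s=-5: eigenvector (0, 1, 0).
s=-4: eigenvector (1, 1, 0).
s=6: eigenvector (0, 2, 1).
P = [[0, 1, 0], [1, 1, 2], [0, 0, 1]], D = diag(-5, -4, 6), P⁻¹ = [[-1, 1, -2], [1, 0, 0], [0, 0, 1]].
A³ = P·diag(-125, -64, 216)·P⁻¹ = [[-64, 0, 0], [61, -125, 682], [0, 0, 216]].
The requested entry is -64.

-64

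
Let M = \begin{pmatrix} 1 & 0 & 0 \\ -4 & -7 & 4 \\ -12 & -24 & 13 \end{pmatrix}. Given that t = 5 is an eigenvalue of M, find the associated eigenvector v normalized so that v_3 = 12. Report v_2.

M − 5I = [[-4, 0, 0], [-4, -12, 4], [-12, -24, 8]].
Solving (M − 5I)v = 0 gives the eigenspace spanned by (0, 4, 12).
With v_3 = 12, v = (0, 4, 12), so v_2 = 4.

4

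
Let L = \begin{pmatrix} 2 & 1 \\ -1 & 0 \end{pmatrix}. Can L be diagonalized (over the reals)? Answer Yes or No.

No

Characteristic polynomial: p(s) = s^2 - 2s + 1 = (s - 1)^2.
s = 1 has algebraic multiplicity 2; rank(L − 1I) = 1, so geometric multiplicity = 1.
Geometric multiplicity < algebraic multiplicity, so L is not diagonalizable.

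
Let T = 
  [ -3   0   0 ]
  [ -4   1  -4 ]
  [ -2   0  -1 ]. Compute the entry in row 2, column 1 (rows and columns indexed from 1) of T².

Characteristic polynomial: r^3 + 3r^2 - r - 3 = (r - 1)(r + 1)(r + 3), so the eigenvalues are -3, -1, 1.
r=-3: eigenvector (1, 2, 1).
r=1: eigenvector (0, 1, 0).
r=-1: eigenvector (0, 2, 1).
P = [[1, 0, 0], [2, 1, 2], [1, 0, 1]], D = diag(-3, 1, -1), P⁻¹ = [[1, 0, 0], [0, 1, -2], [-1, 0, 1]].
T² = P·diag(9, 1, 1)·P⁻¹ = [[9, 0, 0], [16, 1, 0], [8, 0, 1]].
The requested entry is 16.

16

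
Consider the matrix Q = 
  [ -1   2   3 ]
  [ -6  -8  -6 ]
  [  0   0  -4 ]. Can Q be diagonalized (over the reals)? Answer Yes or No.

Yes

Characteristic polynomial: p(t) = t^3 + 13t^2 + 56t + 80 = (t + 4)^2(t + 5).
t = -4 has algebraic multiplicity 2; rank(Q + 4I) = 1, so geometric multiplicity = 2.
Every eigenvalue has geometric = algebraic multiplicity, so Q is diagonalizable.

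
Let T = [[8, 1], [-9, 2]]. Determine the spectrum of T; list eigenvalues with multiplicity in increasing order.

5, 5

Characteristic polynomial: p(r) = r^2 - 10r + 25 = (r - 5)^2.
Roots (with multiplicity): 5, 5.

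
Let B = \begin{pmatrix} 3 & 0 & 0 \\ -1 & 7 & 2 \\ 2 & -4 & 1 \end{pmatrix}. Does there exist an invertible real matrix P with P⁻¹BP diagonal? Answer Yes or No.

No

Characteristic polynomial: p(s) = s^3 - 11s^2 + 39s - 45 = (s - 5)(s - 3)^2.
s = 3 has algebraic multiplicity 2; rank(B − 3I) = 2, so geometric multiplicity = 1.
Geometric multiplicity < algebraic multiplicity, so B is not diagonalizable.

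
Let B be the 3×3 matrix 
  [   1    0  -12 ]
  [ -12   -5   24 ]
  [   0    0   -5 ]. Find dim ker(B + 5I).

2

B + 5I = [[6, 0, -12], [-12, 0, 24], [0, 0, 0]].
This matrix has rank 1, so its null space has dimension 3 − 1 = 2.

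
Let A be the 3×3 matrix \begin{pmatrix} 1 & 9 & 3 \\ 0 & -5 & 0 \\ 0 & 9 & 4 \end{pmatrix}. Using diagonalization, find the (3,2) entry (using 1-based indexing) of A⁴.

-369

Characteristic polynomial: μ^3 - 21μ + 20 = (μ - 4)(μ - 1)(μ + 5), so the eigenvalues are -5, 1, 4.
μ=1: eigenvector (1, 0, 0).
μ=-5: eigenvector (-1, 1, -1).
μ=4: eigenvector (1, 0, 1).
P = [[1, -1, 1], [0, 1, 0], [0, -1, 1]], D = diag(1, -5, 4), P⁻¹ = [[1, 0, -1], [0, 1, 0], [0, 1, 1]].
A⁴ = P·diag(1, 625, 256)·P⁻¹ = [[1, -369, 255], [0, 625, 0], [0, -369, 256]].
The requested entry is -369.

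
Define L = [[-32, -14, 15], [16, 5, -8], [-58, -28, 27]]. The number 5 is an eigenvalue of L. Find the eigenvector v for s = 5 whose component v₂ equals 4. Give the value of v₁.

-8

L − 5I = [[-37, -14, 15], [16, 0, -8], [-58, -28, 22]].
Solving (L − 5I)v = 0 gives the eigenspace spanned by (-8, 4, -16).
With v₂ = 4, v = (-8, 4, -16), so v₁ = -8.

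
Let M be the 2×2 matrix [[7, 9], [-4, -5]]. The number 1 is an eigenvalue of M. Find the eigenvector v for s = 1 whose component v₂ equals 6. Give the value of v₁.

-9

M − 1I = [[6, 9], [-4, -6]].
Solving (M − 1I)v = 0 gives the eigenspace spanned by (-9, 6).
With v₂ = 6, v = (-9, 6), so v₁ = -9.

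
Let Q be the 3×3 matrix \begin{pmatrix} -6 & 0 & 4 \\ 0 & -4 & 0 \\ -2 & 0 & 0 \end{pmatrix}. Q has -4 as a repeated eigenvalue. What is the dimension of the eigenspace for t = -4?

Q + 4I = [[-2, 0, 4], [0, 0, 0], [-2, 0, 4]].
This matrix has rank 1, so its null space has dimension 3 − 1 = 2.

2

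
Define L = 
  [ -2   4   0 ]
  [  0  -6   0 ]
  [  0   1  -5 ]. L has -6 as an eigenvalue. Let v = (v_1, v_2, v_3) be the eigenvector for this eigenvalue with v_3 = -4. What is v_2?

L + 6I = [[4, 4, 0], [0, 0, 0], [0, 1, 1]].
Solving (L + 6I)v = 0 gives the eigenspace spanned by (-4, 4, -4).
With v_3 = -4, v = (-4, 4, -4), so v_2 = 4.

4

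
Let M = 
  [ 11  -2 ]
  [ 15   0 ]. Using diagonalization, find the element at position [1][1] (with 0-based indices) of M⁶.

-139530

Characteristic polynomial: λ^2 - 11λ + 30 = (λ - 6)(λ - 5), so the eigenvalues are 5, 6.
λ=6: eigenvector (-2, -5).
λ=5: eigenvector (1, 3).
P = [[-2, 1], [-5, 3]], D = diag(6, 5), P⁻¹ = [[-3, 1], [-5, 2]].
M⁶ = P·diag(46656, 15625)·P⁻¹ = [[201811, -62062], [465465, -139530]].
The requested entry is -139530.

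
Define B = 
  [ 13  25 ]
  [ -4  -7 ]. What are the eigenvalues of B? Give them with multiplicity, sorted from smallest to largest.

3, 3

Characteristic polynomial: p(r) = r^2 - 6r + 9 = (r - 3)^2.
Roots (with multiplicity): 3, 3.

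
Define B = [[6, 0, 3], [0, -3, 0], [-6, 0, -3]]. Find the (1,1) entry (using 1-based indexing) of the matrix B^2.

18

Characteristic polynomial: t^3 - 9t = t(t - 3)(t + 3), so the eigenvalues are -3, 0, 3.
t=3: eigenvector (1, 0, -1).
t=-3: eigenvector (0, 1, 0).
t=0: eigenvector (-1, 0, 2).
P = [[1, 0, -1], [0, 1, 0], [-1, 0, 2]], D = diag(3, -3, 0), P⁻¹ = [[2, 0, 1], [0, 1, 0], [1, 0, 1]].
B² = P·diag(9, 9, 0)·P⁻¹ = [[18, 0, 9], [0, 9, 0], [-18, 0, -9]].
The requested entry is 18.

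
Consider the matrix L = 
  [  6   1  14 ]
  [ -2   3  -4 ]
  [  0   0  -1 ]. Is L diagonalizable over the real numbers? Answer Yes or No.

Yes

Characteristic polynomial: p(λ) = λ^3 - 8λ^2 + 11λ + 20 = (λ - 5)(λ - 4)(λ + 1).
All 3 eigenvalues are distinct, so L is diagonalizable.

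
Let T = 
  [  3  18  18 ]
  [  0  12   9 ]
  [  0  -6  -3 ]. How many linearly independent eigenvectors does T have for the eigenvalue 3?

2

T − 3I = [[0, 18, 18], [0, 9, 9], [0, -6, -6]].
This matrix has rank 1, so its null space has dimension 3 − 1 = 2.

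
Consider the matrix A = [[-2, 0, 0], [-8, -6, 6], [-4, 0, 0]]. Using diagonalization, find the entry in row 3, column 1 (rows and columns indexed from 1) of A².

8

Characteristic polynomial: μ^3 + 8μ^2 + 12μ = μ(μ + 2)(μ + 6), so the eigenvalues are -6, -2, 0.
μ=-2: eigenvector (-1, -1, -2).
μ=0: eigenvector (0, -1, -1).
μ=-6: eigenvector (0, 1, 0).
P = [[-1, 0, 0], [-1, -1, 1], [-2, -1, 0]], D = diag(-2, 0, -6), P⁻¹ = [[-1, 0, 0], [2, 0, -1], [1, 1, -1]].
A² = P·diag(4, 0, 36)·P⁻¹ = [[4, 0, 0], [40, 36, -36], [8, 0, 0]].
The requested entry is 8.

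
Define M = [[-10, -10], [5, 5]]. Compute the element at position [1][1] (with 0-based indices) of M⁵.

Characteristic polynomial: r^2 + 5r = r(r + 5), so the eigenvalues are -5, 0.
r=-5: eigenvector (2, -1).
r=0: eigenvector (1, -1).
P = [[2, 1], [-1, -1]], D = diag(-5, 0), P⁻¹ = [[1, 1], [-1, -2]].
M⁵ = P·diag(-3125, 0)·P⁻¹ = [[-6250, -6250], [3125, 3125]].
The requested entry is 3125.

3125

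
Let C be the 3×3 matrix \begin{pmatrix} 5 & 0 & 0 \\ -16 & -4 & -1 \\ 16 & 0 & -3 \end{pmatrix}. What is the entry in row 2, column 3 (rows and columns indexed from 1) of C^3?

Characteristic polynomial: t^3 + 2t^2 - 23t - 60 = (t - 5)(t + 3)(t + 4), so the eigenvalues are -4, -3, 5.
t=5: eigenvector (1, -2, 2).
t=-4: eigenvector (0, 1, 0).
t=-3: eigenvector (0, -1, 1).
P = [[1, 0, 0], [-2, 1, -1], [2, 0, 1]], D = diag(5, -4, -3), P⁻¹ = [[1, 0, 0], [0, 1, 1], [-2, 0, 1]].
C³ = P·diag(125, -64, -27)·P⁻¹ = [[125, 0, 0], [-304, -64, -37], [304, 0, -27]].
The requested entry is -37.

-37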